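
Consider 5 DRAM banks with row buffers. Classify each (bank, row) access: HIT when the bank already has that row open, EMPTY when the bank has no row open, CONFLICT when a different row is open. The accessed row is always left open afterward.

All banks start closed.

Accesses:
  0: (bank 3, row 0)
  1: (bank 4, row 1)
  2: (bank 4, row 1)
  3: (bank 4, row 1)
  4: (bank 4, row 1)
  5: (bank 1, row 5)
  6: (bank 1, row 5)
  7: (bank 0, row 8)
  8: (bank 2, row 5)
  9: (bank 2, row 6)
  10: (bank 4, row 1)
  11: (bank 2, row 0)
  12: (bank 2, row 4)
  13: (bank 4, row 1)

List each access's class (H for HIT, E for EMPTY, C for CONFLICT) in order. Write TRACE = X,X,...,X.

step 0: bank3 None->0 [EMPTY]
step 1: bank4 None->1 [EMPTY]
step 2: bank4 1->1 [HIT]
step 3: bank4 1->1 [HIT]
step 4: bank4 1->1 [HIT]
step 5: bank1 None->5 [EMPTY]
step 6: bank1 5->5 [HIT]
step 7: bank0 None->8 [EMPTY]
step 8: bank2 None->5 [EMPTY]
step 9: bank2 5->6 [CONFLICT]
step 10: bank4 1->1 [HIT]
step 11: bank2 6->0 [CONFLICT]
step 12: bank2 0->4 [CONFLICT]
step 13: bank4 1->1 [HIT]

TRACE = E,E,H,H,H,E,H,E,E,C,H,C,C,H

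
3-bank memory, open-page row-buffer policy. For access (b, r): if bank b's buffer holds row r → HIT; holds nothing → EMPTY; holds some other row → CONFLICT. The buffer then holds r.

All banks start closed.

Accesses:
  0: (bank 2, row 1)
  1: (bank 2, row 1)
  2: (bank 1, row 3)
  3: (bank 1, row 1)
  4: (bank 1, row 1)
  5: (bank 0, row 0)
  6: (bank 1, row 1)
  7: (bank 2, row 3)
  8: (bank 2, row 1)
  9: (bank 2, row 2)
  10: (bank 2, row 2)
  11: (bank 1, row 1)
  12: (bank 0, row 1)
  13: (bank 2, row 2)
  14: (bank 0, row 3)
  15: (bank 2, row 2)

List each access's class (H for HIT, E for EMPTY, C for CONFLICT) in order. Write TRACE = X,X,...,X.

step 0: bank2 None->1 [EMPTY]
step 1: bank2 1->1 [HIT]
step 2: bank1 None->3 [EMPTY]
step 3: bank1 3->1 [CONFLICT]
step 4: bank1 1->1 [HIT]
step 5: bank0 None->0 [EMPTY]
step 6: bank1 1->1 [HIT]
step 7: bank2 1->3 [CONFLICT]
step 8: bank2 3->1 [CONFLICT]
step 9: bank2 1->2 [CONFLICT]
step 10: bank2 2->2 [HIT]
step 11: bank1 1->1 [HIT]
step 12: bank0 0->1 [CONFLICT]
step 13: bank2 2->2 [HIT]
step 14: bank0 1->3 [CONFLICT]
step 15: bank2 2->2 [HIT]

TRACE = E,H,E,C,H,E,H,C,C,C,H,H,C,H,C,H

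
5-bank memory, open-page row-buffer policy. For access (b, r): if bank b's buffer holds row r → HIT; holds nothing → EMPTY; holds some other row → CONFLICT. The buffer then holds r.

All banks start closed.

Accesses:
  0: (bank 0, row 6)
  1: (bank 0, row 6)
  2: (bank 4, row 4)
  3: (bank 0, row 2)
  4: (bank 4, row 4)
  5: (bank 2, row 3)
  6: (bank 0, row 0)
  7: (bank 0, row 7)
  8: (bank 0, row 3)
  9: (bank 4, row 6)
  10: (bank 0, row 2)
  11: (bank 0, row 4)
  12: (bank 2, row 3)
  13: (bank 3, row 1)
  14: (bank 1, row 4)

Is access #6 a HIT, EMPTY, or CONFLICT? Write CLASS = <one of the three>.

CLASS = CONFLICT

  [0] b0 r6: no row ⇒ E
  [1] b0 r6: had r6 ⇒ H
  [2] b4 r4: no row ⇒ E
  [3] b0 r2: had r6 ⇒ C
  [4] b4 r4: had r4 ⇒ H
  [5] b2 r3: no row ⇒ E
  [6] b0 r0: had r2 ⇒ C
  [7] b0 r7: had r0 ⇒ C
  [8] b0 r3: had r7 ⇒ C
  [9] b4 r6: had r4 ⇒ C
  [10] b0 r2: had r3 ⇒ C
  [11] b0 r4: had r2 ⇒ C
  [12] b2 r3: had r3 ⇒ H
  [13] b3 r1: no row ⇒ E
  [14] b1 r4: no row ⇒ E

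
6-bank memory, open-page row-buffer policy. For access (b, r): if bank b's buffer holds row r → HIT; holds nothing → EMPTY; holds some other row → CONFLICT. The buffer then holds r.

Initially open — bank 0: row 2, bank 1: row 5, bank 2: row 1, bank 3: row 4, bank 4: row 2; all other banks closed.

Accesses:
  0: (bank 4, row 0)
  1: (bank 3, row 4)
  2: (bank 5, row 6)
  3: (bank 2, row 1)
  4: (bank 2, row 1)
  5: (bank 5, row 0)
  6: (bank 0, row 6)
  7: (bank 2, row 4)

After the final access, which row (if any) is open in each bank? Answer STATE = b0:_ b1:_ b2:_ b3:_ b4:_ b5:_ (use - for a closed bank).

STATE = b0:6 b1:5 b2:4 b3:4 b4:0 b5:0

  [0] b4 r0: had r2 ⇒ C
  [1] b3 r4: had r4 ⇒ H
  [2] b5 r6: no row ⇒ E
  [3] b2 r1: had r1 ⇒ H
  [4] b2 r1: had r1 ⇒ H
  [5] b5 r0: had r6 ⇒ C
  [6] b0 r6: had r2 ⇒ C
  [7] b2 r4: had r1 ⇒ C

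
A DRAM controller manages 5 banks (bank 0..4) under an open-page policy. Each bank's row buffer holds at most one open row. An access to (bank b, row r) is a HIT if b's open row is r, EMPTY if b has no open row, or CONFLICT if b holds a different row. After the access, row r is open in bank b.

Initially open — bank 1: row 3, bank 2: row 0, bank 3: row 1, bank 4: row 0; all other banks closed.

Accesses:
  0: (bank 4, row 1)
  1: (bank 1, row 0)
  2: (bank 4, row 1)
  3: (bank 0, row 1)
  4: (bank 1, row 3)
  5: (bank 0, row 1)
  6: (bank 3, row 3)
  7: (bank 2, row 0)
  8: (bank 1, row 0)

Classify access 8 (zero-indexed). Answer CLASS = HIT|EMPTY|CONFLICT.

step 0: bank4 0->1 [CONFLICT]
step 1: bank1 3->0 [CONFLICT]
step 2: bank4 1->1 [HIT]
step 3: bank0 None->1 [EMPTY]
step 4: bank1 0->3 [CONFLICT]
step 5: bank0 1->1 [HIT]
step 6: bank3 1->3 [CONFLICT]
step 7: bank2 0->0 [HIT]
step 8: bank1 3->0 [CONFLICT]

CLASS = CONFLICT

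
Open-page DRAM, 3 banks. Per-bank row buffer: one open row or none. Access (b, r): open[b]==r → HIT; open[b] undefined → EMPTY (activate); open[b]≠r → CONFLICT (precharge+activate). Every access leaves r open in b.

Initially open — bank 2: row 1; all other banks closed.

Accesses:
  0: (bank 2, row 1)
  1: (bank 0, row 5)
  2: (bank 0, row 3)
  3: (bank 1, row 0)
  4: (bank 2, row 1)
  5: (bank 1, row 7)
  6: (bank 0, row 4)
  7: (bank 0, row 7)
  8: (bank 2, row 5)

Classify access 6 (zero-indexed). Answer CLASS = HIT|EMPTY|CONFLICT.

CLASS = CONFLICT

#0 (2,1) H  (was 1)
#1 (0,5) E
#2 (0,3) C  (was 5)
#3 (1,0) E
#4 (2,1) H  (was 1)
#5 (1,7) C  (was 0)
#6 (0,4) C  (was 3)
#7 (0,7) C  (was 4)
#8 (2,5) C  (was 1)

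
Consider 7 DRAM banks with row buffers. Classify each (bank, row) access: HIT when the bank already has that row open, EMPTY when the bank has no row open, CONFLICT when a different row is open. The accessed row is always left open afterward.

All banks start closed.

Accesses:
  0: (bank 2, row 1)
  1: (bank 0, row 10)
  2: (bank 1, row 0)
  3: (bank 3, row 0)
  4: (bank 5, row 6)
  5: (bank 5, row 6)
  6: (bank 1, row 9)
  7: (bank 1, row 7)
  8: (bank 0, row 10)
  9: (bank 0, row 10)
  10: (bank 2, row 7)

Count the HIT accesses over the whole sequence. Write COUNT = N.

COUNT = 3

step 0: bank2 None->1 [EMPTY]
step 1: bank0 None->10 [EMPTY]
step 2: bank1 None->0 [EMPTY]
step 3: bank3 None->0 [EMPTY]
step 4: bank5 None->6 [EMPTY]
step 5: bank5 6->6 [HIT]
step 6: bank1 0->9 [CONFLICT]
step 7: bank1 9->7 [CONFLICT]
step 8: bank0 10->10 [HIT]
step 9: bank0 10->10 [HIT]
step 10: bank2 1->7 [CONFLICT]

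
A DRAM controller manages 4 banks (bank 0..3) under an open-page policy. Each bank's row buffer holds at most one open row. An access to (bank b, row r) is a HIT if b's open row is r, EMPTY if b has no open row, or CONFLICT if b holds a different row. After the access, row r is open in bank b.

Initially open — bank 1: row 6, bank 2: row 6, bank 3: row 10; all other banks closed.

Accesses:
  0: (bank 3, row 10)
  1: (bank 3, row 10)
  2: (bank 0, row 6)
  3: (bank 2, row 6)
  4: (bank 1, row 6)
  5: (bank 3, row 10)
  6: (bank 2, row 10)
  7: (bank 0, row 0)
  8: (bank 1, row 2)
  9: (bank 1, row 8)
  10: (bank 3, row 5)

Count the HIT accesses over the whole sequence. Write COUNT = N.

  [0] b3 r10: had r10 ⇒ H
  [1] b3 r10: had r10 ⇒ H
  [2] b0 r6: no row ⇒ E
  [3] b2 r6: had r6 ⇒ H
  [4] b1 r6: had r6 ⇒ H
  [5] b3 r10: had r10 ⇒ H
  [6] b2 r10: had r6 ⇒ C
  [7] b0 r0: had r6 ⇒ C
  [8] b1 r2: had r6 ⇒ C
  [9] b1 r8: had r2 ⇒ C
  [10] b3 r5: had r10 ⇒ C

COUNT = 5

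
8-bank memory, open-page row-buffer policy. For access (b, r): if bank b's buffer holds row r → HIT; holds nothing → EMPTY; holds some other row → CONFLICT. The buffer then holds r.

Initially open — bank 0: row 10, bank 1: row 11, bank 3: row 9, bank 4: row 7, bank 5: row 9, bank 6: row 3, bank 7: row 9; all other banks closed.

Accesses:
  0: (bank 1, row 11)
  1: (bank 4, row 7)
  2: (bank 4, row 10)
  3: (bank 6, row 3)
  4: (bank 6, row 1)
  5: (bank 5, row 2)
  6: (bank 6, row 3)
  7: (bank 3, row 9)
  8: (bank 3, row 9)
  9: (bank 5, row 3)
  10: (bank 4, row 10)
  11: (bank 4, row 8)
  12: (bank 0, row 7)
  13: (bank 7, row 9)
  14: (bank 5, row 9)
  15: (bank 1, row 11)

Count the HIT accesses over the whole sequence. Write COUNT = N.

COUNT = 8

step 0: bank1 11->11 [HIT]
step 1: bank4 7->7 [HIT]
step 2: bank4 7->10 [CONFLICT]
step 3: bank6 3->3 [HIT]
step 4: bank6 3->1 [CONFLICT]
step 5: bank5 9->2 [CONFLICT]
step 6: bank6 1->3 [CONFLICT]
step 7: bank3 9->9 [HIT]
step 8: bank3 9->9 [HIT]
step 9: bank5 2->3 [CONFLICT]
step 10: bank4 10->10 [HIT]
step 11: bank4 10->8 [CONFLICT]
step 12: bank0 10->7 [CONFLICT]
step 13: bank7 9->9 [HIT]
step 14: bank5 3->9 [CONFLICT]
step 15: bank1 11->11 [HIT]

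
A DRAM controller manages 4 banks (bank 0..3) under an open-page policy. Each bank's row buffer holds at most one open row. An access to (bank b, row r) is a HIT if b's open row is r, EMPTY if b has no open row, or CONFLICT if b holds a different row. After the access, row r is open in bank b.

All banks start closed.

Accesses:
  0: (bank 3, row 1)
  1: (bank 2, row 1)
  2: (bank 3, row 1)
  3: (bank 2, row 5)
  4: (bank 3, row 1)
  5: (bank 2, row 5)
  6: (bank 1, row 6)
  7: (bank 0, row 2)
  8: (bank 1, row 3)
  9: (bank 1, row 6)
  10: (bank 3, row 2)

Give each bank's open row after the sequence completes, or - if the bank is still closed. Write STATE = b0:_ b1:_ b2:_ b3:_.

STATE = b0:2 b1:6 b2:5 b3:2

0: bank 3 row 1 — prev None → EMPTY
1: bank 2 row 1 — prev None → EMPTY
2: bank 3 row 1 — prev 1 → HIT
3: bank 2 row 5 — prev 1 → CONFLICT
4: bank 3 row 1 — prev 1 → HIT
5: bank 2 row 5 — prev 5 → HIT
6: bank 1 row 6 — prev None → EMPTY
7: bank 0 row 2 — prev None → EMPTY
8: bank 1 row 3 — prev 6 → CONFLICT
9: bank 1 row 6 — prev 3 → CONFLICT
10: bank 3 row 2 — prev 1 → CONFLICT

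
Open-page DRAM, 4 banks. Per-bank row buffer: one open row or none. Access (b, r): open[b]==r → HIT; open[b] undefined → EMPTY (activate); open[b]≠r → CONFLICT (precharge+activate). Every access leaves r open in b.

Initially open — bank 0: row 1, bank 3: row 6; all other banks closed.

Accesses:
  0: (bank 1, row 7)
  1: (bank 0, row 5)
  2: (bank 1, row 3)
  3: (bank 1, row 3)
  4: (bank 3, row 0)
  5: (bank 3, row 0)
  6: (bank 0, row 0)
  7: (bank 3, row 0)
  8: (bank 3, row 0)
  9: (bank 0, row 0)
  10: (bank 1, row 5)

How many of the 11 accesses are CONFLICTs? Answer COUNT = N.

  [0] b1 r7: no row ⇒ E
  [1] b0 r5: had r1 ⇒ C
  [2] b1 r3: had r7 ⇒ C
  [3] b1 r3: had r3 ⇒ H
  [4] b3 r0: had r6 ⇒ C
  [5] b3 r0: had r0 ⇒ H
  [6] b0 r0: had r5 ⇒ C
  [7] b3 r0: had r0 ⇒ H
  [8] b3 r0: had r0 ⇒ H
  [9] b0 r0: had r0 ⇒ H
  [10] b1 r5: had r3 ⇒ C

COUNT = 5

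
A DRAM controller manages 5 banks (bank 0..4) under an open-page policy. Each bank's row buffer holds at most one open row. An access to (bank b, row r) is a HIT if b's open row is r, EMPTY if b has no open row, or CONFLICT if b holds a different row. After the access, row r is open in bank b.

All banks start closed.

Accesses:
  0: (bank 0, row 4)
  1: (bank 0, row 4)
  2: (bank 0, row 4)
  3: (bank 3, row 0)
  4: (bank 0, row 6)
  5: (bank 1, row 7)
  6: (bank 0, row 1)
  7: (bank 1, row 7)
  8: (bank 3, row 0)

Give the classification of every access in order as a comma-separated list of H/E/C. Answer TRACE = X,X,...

TRACE = E,H,H,E,C,E,C,H,H

step 0: bank0 None->4 [EMPTY]
step 1: bank0 4->4 [HIT]
step 2: bank0 4->4 [HIT]
step 3: bank3 None->0 [EMPTY]
step 4: bank0 4->6 [CONFLICT]
step 5: bank1 None->7 [EMPTY]
step 6: bank0 6->1 [CONFLICT]
step 7: bank1 7->7 [HIT]
step 8: bank3 0->0 [HIT]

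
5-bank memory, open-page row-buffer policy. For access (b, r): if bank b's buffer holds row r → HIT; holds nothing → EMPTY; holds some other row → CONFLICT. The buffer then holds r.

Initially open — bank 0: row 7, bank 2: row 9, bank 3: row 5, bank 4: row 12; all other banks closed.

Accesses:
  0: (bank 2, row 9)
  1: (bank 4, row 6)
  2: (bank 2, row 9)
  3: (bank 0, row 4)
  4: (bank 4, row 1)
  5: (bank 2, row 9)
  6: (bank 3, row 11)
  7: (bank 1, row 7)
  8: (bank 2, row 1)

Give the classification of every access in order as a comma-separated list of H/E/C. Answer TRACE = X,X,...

0: bank 2 row 9 — prev 9 → HIT
1: bank 4 row 6 — prev 12 → CONFLICT
2: bank 2 row 9 — prev 9 → HIT
3: bank 0 row 4 — prev 7 → CONFLICT
4: bank 4 row 1 — prev 6 → CONFLICT
5: bank 2 row 9 — prev 9 → HIT
6: bank 3 row 11 — prev 5 → CONFLICT
7: bank 1 row 7 — prev None → EMPTY
8: bank 2 row 1 — prev 9 → CONFLICT

TRACE = H,C,H,C,C,H,C,E,C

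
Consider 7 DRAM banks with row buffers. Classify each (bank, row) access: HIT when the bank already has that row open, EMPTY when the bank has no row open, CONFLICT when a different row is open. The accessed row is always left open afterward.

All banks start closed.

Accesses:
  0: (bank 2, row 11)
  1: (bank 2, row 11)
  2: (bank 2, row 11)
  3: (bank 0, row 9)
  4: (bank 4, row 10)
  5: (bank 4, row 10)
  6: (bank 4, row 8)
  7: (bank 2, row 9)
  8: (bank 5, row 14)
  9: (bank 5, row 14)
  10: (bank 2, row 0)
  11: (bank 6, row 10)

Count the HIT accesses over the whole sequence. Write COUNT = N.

  [0] b2 r11: no row ⇒ E
  [1] b2 r11: had r11 ⇒ H
  [2] b2 r11: had r11 ⇒ H
  [3] b0 r9: no row ⇒ E
  [4] b4 r10: no row ⇒ E
  [5] b4 r10: had r10 ⇒ H
  [6] b4 r8: had r10 ⇒ C
  [7] b2 r9: had r11 ⇒ C
  [8] b5 r14: no row ⇒ E
  [9] b5 r14: had r14 ⇒ H
  [10] b2 r0: had r9 ⇒ C
  [11] b6 r10: no row ⇒ E

COUNT = 4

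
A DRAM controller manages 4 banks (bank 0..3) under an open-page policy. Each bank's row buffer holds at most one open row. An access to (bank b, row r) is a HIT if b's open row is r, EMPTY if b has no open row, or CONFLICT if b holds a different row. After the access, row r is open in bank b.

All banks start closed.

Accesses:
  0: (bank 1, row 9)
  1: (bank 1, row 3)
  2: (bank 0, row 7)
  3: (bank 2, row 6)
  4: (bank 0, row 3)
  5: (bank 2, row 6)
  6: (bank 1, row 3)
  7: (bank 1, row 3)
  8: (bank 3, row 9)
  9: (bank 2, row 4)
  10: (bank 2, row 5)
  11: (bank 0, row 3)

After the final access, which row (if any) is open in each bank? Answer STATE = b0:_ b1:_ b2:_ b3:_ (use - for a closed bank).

#0 (1,9) E
#1 (1,3) C  (was 9)
#2 (0,7) E
#3 (2,6) E
#4 (0,3) C  (was 7)
#5 (2,6) H  (was 6)
#6 (1,3) H  (was 3)
#7 (1,3) H  (was 3)
#8 (3,9) E
#9 (2,4) C  (was 6)
#10 (2,5) C  (was 4)
#11 (0,3) H  (was 3)

STATE = b0:3 b1:3 b2:5 b3:9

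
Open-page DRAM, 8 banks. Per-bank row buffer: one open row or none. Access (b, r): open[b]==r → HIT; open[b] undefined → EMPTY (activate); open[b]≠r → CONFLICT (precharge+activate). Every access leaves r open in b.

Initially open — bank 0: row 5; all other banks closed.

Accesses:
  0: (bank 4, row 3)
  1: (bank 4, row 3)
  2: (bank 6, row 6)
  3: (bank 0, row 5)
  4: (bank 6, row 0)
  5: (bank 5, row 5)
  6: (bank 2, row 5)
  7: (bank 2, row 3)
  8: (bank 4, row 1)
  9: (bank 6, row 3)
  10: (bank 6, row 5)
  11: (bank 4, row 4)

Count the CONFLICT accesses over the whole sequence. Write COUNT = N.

step 0: bank4 None->3 [EMPTY]
step 1: bank4 3->3 [HIT]
step 2: bank6 None->6 [EMPTY]
step 3: bank0 5->5 [HIT]
step 4: bank6 6->0 [CONFLICT]
step 5: bank5 None->5 [EMPTY]
step 6: bank2 None->5 [EMPTY]
step 7: bank2 5->3 [CONFLICT]
step 8: bank4 3->1 [CONFLICT]
step 9: bank6 0->3 [CONFLICT]
step 10: bank6 3->5 [CONFLICT]
step 11: bank4 1->4 [CONFLICT]

COUNT = 6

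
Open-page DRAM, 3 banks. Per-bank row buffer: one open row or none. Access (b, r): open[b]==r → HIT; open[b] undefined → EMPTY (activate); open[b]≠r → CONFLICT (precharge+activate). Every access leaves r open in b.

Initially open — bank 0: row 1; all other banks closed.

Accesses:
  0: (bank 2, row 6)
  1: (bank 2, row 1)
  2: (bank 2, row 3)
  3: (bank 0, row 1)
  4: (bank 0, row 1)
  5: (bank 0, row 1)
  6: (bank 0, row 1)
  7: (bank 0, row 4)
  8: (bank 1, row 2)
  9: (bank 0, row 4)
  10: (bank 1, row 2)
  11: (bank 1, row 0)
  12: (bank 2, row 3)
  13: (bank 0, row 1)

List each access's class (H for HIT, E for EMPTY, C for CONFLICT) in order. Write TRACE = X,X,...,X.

0: bank 2 row 6 — prev None → EMPTY
1: bank 2 row 1 — prev 6 → CONFLICT
2: bank 2 row 3 — prev 1 → CONFLICT
3: bank 0 row 1 — prev 1 → HIT
4: bank 0 row 1 — prev 1 → HIT
5: bank 0 row 1 — prev 1 → HIT
6: bank 0 row 1 — prev 1 → HIT
7: bank 0 row 4 — prev 1 → CONFLICT
8: bank 1 row 2 — prev None → EMPTY
9: bank 0 row 4 — prev 4 → HIT
10: bank 1 row 2 — prev 2 → HIT
11: bank 1 row 0 — prev 2 → CONFLICT
12: bank 2 row 3 — prev 3 → HIT
13: bank 0 row 1 — prev 4 → CONFLICT

TRACE = E,C,C,H,H,H,H,C,E,H,H,C,H,C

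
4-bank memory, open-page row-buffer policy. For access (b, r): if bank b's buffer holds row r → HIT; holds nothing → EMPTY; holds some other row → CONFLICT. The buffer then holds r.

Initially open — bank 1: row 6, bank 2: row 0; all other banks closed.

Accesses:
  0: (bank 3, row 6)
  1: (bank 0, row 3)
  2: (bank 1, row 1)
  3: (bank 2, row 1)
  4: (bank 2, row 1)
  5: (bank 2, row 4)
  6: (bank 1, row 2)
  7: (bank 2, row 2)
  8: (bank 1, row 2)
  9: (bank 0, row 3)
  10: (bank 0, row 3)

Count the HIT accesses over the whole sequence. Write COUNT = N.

#0 (3,6) E
#1 (0,3) E
#2 (1,1) C  (was 6)
#3 (2,1) C  (was 0)
#4 (2,1) H  (was 1)
#5 (2,4) C  (was 1)
#6 (1,2) C  (was 1)
#7 (2,2) C  (was 4)
#8 (1,2) H  (was 2)
#9 (0,3) H  (was 3)
#10 (0,3) H  (was 3)

COUNT = 4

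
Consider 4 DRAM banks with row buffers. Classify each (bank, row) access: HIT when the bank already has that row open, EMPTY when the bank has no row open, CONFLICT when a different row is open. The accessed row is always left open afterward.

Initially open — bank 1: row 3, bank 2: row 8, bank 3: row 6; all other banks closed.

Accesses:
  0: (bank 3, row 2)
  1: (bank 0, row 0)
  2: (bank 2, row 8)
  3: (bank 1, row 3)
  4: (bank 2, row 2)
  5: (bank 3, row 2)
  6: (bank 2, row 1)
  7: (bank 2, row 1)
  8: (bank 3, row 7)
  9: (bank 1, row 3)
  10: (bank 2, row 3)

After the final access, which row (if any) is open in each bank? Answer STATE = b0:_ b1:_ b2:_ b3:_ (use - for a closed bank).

STATE = b0:0 b1:3 b2:3 b3:7

0: bank 3 row 2 — prev 6 → CONFLICT
1: bank 0 row 0 — prev None → EMPTY
2: bank 2 row 8 — prev 8 → HIT
3: bank 1 row 3 — prev 3 → HIT
4: bank 2 row 2 — prev 8 → CONFLICT
5: bank 3 row 2 — prev 2 → HIT
6: bank 2 row 1 — prev 2 → CONFLICT
7: bank 2 row 1 — prev 1 → HIT
8: bank 3 row 7 — prev 2 → CONFLICT
9: bank 1 row 3 — prev 3 → HIT
10: bank 2 row 3 — prev 1 → CONFLICT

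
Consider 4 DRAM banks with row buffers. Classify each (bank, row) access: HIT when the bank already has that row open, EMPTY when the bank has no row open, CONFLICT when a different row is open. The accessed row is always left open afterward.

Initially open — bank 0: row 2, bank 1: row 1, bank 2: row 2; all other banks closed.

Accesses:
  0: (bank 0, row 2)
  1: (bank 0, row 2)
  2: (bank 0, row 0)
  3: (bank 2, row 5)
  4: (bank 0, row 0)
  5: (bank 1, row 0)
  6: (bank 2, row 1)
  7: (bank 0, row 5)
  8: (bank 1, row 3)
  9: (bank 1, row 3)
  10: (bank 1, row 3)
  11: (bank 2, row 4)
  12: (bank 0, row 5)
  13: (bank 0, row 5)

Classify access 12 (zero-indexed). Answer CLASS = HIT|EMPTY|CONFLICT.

  [0] b0 r2: had r2 ⇒ H
  [1] b0 r2: had r2 ⇒ H
  [2] b0 r0: had r2 ⇒ C
  [3] b2 r5: had r2 ⇒ C
  [4] b0 r0: had r0 ⇒ H
  [5] b1 r0: had r1 ⇒ C
  [6] b2 r1: had r5 ⇒ C
  [7] b0 r5: had r0 ⇒ C
  [8] b1 r3: had r0 ⇒ C
  [9] b1 r3: had r3 ⇒ H
  [10] b1 r3: had r3 ⇒ H
  [11] b2 r4: had r1 ⇒ C
  [12] b0 r5: had r5 ⇒ H
  [13] b0 r5: had r5 ⇒ H

CLASS = HIT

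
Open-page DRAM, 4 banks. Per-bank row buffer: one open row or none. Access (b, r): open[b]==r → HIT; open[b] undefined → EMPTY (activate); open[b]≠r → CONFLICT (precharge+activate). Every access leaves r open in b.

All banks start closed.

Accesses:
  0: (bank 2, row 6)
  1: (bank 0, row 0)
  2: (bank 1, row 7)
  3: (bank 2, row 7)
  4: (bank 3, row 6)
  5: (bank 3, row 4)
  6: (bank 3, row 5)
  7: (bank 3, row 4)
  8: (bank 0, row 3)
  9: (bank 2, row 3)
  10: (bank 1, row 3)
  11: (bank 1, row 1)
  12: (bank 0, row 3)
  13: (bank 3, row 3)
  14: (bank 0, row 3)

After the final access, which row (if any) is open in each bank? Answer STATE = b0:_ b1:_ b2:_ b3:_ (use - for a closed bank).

STATE = b0:3 b1:1 b2:3 b3:3

  [0] b2 r6: no row ⇒ E
  [1] b0 r0: no row ⇒ E
  [2] b1 r7: no row ⇒ E
  [3] b2 r7: had r6 ⇒ C
  [4] b3 r6: no row ⇒ E
  [5] b3 r4: had r6 ⇒ C
  [6] b3 r5: had r4 ⇒ C
  [7] b3 r4: had r5 ⇒ C
  [8] b0 r3: had r0 ⇒ C
  [9] b2 r3: had r7 ⇒ C
  [10] b1 r3: had r7 ⇒ C
  [11] b1 r1: had r3 ⇒ C
  [12] b0 r3: had r3 ⇒ H
  [13] b3 r3: had r4 ⇒ C
  [14] b0 r3: had r3 ⇒ H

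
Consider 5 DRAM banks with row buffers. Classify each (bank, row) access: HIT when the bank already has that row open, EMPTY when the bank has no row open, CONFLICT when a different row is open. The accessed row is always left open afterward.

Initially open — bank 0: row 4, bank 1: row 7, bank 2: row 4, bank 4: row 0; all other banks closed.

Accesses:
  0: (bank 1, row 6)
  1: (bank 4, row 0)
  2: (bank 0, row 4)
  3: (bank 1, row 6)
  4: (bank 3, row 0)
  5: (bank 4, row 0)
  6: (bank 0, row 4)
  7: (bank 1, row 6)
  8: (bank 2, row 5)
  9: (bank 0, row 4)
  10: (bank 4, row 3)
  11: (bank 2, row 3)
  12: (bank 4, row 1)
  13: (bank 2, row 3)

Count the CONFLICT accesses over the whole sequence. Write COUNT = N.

step 0: bank1 7->6 [CONFLICT]
step 1: bank4 0->0 [HIT]
step 2: bank0 4->4 [HIT]
step 3: bank1 6->6 [HIT]
step 4: bank3 None->0 [EMPTY]
step 5: bank4 0->0 [HIT]
step 6: bank0 4->4 [HIT]
step 7: bank1 6->6 [HIT]
step 8: bank2 4->5 [CONFLICT]
step 9: bank0 4->4 [HIT]
step 10: bank4 0->3 [CONFLICT]
step 11: bank2 5->3 [CONFLICT]
step 12: bank4 3->1 [CONFLICT]
step 13: bank2 3->3 [HIT]

COUNT = 5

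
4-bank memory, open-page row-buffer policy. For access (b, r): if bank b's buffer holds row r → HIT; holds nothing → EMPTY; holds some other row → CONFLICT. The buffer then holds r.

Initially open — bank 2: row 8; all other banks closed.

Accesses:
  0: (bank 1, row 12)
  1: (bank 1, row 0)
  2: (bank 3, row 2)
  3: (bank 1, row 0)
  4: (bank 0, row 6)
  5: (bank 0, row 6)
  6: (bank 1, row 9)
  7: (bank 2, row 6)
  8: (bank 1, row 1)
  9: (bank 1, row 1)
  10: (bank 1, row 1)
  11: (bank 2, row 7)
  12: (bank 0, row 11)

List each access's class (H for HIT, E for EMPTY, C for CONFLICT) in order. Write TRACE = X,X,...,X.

TRACE = E,C,E,H,E,H,C,C,C,H,H,C,C

  [0] b1 r12: no row ⇒ E
  [1] b1 r0: had r12 ⇒ C
  [2] b3 r2: no row ⇒ E
  [3] b1 r0: had r0 ⇒ H
  [4] b0 r6: no row ⇒ E
  [5] b0 r6: had r6 ⇒ H
  [6] b1 r9: had r0 ⇒ C
  [7] b2 r6: had r8 ⇒ C
  [8] b1 r1: had r9 ⇒ C
  [9] b1 r1: had r1 ⇒ H
  [10] b1 r1: had r1 ⇒ H
  [11] b2 r7: had r6 ⇒ C
  [12] b0 r11: had r6 ⇒ C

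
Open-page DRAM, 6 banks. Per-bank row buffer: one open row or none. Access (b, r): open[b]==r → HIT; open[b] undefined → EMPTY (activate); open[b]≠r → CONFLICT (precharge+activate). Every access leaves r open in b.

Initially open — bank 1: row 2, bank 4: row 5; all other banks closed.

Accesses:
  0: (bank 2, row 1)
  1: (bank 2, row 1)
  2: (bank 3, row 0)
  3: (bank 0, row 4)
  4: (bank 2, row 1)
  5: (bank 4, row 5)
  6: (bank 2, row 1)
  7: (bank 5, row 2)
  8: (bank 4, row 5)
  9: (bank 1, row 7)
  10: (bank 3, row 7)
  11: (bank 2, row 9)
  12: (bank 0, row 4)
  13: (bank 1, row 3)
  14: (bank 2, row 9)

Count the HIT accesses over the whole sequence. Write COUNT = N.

COUNT = 7

#0 (2,1) E
#1 (2,1) H  (was 1)
#2 (3,0) E
#3 (0,4) E
#4 (2,1) H  (was 1)
#5 (4,5) H  (was 5)
#6 (2,1) H  (was 1)
#7 (5,2) E
#8 (4,5) H  (was 5)
#9 (1,7) C  (was 2)
#10 (3,7) C  (was 0)
#11 (2,9) C  (was 1)
#12 (0,4) H  (was 4)
#13 (1,3) C  (was 7)
#14 (2,9) H  (was 9)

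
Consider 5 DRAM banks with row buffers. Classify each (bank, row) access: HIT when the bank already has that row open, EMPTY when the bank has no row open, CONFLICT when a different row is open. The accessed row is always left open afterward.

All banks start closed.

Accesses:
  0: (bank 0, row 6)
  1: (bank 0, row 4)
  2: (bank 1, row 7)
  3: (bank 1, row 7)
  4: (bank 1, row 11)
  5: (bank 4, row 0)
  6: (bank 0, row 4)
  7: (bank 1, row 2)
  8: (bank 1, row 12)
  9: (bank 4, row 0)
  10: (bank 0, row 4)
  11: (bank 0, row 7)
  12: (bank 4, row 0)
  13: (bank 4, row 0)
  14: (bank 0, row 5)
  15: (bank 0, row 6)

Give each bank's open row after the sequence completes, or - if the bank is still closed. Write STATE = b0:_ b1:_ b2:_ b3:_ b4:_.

0: bank 0 row 6 — prev None → EMPTY
1: bank 0 row 4 — prev 6 → CONFLICT
2: bank 1 row 7 — prev None → EMPTY
3: bank 1 row 7 — prev 7 → HIT
4: bank 1 row 11 — prev 7 → CONFLICT
5: bank 4 row 0 — prev None → EMPTY
6: bank 0 row 4 — prev 4 → HIT
7: bank 1 row 2 — prev 11 → CONFLICT
8: bank 1 row 12 — prev 2 → CONFLICT
9: bank 4 row 0 — prev 0 → HIT
10: bank 0 row 4 — prev 4 → HIT
11: bank 0 row 7 — prev 4 → CONFLICT
12: bank 4 row 0 — prev 0 → HIT
13: bank 4 row 0 — prev 0 → HIT
14: bank 0 row 5 — prev 7 → CONFLICT
15: bank 0 row 6 — prev 5 → CONFLICT

STATE = b0:6 b1:12 b2:- b3:- b4:0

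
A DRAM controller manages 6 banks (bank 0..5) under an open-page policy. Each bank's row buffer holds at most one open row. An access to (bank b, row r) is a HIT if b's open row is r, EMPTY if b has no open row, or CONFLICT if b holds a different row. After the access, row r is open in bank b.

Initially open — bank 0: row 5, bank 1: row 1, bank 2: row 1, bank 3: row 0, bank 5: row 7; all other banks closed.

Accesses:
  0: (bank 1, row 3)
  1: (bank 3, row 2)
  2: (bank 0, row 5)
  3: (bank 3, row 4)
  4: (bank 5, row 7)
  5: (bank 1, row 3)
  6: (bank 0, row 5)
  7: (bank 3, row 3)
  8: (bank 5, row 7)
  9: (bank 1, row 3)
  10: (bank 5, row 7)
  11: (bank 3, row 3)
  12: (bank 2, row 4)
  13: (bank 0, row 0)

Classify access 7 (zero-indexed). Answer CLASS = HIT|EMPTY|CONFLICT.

CLASS = CONFLICT

  [0] b1 r3: had r1 ⇒ C
  [1] b3 r2: had r0 ⇒ C
  [2] b0 r5: had r5 ⇒ H
  [3] b3 r4: had r2 ⇒ C
  [4] b5 r7: had r7 ⇒ H
  [5] b1 r3: had r3 ⇒ H
  [6] b0 r5: had r5 ⇒ H
  [7] b3 r3: had r4 ⇒ C
  [8] b5 r7: had r7 ⇒ H
  [9] b1 r3: had r3 ⇒ H
  [10] b5 r7: had r7 ⇒ H
  [11] b3 r3: had r3 ⇒ H
  [12] b2 r4: had r1 ⇒ C
  [13] b0 r0: had r5 ⇒ C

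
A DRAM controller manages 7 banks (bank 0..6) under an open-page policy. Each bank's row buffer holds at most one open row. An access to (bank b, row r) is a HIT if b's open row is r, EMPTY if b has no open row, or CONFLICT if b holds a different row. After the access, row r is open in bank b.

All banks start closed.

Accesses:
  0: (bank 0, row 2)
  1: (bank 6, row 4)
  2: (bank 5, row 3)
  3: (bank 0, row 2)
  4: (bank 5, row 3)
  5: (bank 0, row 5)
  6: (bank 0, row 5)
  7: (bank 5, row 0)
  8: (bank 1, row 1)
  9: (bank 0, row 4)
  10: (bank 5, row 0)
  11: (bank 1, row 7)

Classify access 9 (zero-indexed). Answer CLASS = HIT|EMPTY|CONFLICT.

step 0: bank0 None->2 [EMPTY]
step 1: bank6 None->4 [EMPTY]
step 2: bank5 None->3 [EMPTY]
step 3: bank0 2->2 [HIT]
step 4: bank5 3->3 [HIT]
step 5: bank0 2->5 [CONFLICT]
step 6: bank0 5->5 [HIT]
step 7: bank5 3->0 [CONFLICT]
step 8: bank1 None->1 [EMPTY]
step 9: bank0 5->4 [CONFLICT]
step 10: bank5 0->0 [HIT]
step 11: bank1 1->7 [CONFLICT]

CLASS = CONFLICT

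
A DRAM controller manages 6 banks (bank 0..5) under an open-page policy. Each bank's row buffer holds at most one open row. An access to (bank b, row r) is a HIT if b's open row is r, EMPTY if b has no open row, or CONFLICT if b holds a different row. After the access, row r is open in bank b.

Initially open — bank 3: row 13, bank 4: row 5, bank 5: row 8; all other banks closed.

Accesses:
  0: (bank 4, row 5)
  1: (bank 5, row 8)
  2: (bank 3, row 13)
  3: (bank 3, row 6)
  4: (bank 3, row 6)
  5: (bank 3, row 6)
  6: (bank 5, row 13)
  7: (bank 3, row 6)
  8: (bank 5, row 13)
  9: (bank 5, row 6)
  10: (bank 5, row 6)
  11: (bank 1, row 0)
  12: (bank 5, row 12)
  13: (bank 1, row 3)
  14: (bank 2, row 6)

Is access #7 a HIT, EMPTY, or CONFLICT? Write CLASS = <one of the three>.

step 0: bank4 5->5 [HIT]
step 1: bank5 8->8 [HIT]
step 2: bank3 13->13 [HIT]
step 3: bank3 13->6 [CONFLICT]
step 4: bank3 6->6 [HIT]
step 5: bank3 6->6 [HIT]
step 6: bank5 8->13 [CONFLICT]
step 7: bank3 6->6 [HIT]
step 8: bank5 13->13 [HIT]
step 9: bank5 13->6 [CONFLICT]
step 10: bank5 6->6 [HIT]
step 11: bank1 None->0 [EMPTY]
step 12: bank5 6->12 [CONFLICT]
step 13: bank1 0->3 [CONFLICT]
step 14: bank2 None->6 [EMPTY]

CLASS = HIT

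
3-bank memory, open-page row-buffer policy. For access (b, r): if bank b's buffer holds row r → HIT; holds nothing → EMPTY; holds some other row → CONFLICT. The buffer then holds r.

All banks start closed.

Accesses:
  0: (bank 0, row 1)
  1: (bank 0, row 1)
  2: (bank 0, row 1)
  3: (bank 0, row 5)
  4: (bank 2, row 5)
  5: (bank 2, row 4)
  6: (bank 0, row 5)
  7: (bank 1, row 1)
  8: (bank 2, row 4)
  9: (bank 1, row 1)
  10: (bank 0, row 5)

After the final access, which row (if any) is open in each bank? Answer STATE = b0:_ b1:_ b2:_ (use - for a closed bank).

#0 (0,1) E
#1 (0,1) H  (was 1)
#2 (0,1) H  (was 1)
#3 (0,5) C  (was 1)
#4 (2,5) E
#5 (2,4) C  (was 5)
#6 (0,5) H  (was 5)
#7 (1,1) E
#8 (2,4) H  (was 4)
#9 (1,1) H  (was 1)
#10 (0,5) H  (was 5)

STATE = b0:5 b1:1 b2:4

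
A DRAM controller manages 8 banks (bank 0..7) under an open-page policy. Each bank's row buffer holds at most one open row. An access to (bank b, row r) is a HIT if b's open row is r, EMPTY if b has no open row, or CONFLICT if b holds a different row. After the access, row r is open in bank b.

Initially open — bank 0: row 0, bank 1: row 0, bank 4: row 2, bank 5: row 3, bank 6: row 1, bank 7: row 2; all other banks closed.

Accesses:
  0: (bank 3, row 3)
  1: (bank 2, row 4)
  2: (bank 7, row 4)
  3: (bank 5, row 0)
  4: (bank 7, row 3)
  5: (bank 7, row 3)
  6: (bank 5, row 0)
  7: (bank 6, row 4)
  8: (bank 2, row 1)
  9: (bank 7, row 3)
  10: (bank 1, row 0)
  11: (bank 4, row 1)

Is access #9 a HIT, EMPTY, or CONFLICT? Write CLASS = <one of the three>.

CLASS = HIT

#0 (3,3) E
#1 (2,4) E
#2 (7,4) C  (was 2)
#3 (5,0) C  (was 3)
#4 (7,3) C  (was 4)
#5 (7,3) H  (was 3)
#6 (5,0) H  (was 0)
#7 (6,4) C  (was 1)
#8 (2,1) C  (was 4)
#9 (7,3) H  (was 3)
#10 (1,0) H  (was 0)
#11 (4,1) C  (was 2)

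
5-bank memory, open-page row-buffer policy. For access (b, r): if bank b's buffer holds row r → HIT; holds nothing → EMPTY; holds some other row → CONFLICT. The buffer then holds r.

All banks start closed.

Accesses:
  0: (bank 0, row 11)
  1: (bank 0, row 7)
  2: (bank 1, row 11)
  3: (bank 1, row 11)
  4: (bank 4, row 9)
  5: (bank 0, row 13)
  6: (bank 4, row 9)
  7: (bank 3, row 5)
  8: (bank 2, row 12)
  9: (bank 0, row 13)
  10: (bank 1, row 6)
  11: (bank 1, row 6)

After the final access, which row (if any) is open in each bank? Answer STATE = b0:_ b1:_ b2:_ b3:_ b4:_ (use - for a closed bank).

STATE = b0:13 b1:6 b2:12 b3:5 b4:9

step 0: bank0 None->11 [EMPTY]
step 1: bank0 11->7 [CONFLICT]
step 2: bank1 None->11 [EMPTY]
step 3: bank1 11->11 [HIT]
step 4: bank4 None->9 [EMPTY]
step 5: bank0 7->13 [CONFLICT]
step 6: bank4 9->9 [HIT]
step 7: bank3 None->5 [EMPTY]
step 8: bank2 None->12 [EMPTY]
step 9: bank0 13->13 [HIT]
step 10: bank1 11->6 [CONFLICT]
step 11: bank1 6->6 [HIT]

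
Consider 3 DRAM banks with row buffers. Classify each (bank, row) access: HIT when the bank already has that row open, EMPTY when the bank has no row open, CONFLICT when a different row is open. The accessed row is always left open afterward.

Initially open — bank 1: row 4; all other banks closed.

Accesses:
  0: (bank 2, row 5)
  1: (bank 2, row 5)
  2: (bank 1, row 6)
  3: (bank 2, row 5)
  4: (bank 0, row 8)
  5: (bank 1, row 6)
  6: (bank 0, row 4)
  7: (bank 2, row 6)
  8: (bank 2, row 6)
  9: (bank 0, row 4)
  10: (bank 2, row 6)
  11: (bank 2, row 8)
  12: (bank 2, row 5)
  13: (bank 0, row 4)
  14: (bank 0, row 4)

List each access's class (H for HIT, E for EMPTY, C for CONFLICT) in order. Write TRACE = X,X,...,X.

step 0: bank2 None->5 [EMPTY]
step 1: bank2 5->5 [HIT]
step 2: bank1 4->6 [CONFLICT]
step 3: bank2 5->5 [HIT]
step 4: bank0 None->8 [EMPTY]
step 5: bank1 6->6 [HIT]
step 6: bank0 8->4 [CONFLICT]
step 7: bank2 5->6 [CONFLICT]
step 8: bank2 6->6 [HIT]
step 9: bank0 4->4 [HIT]
step 10: bank2 6->6 [HIT]
step 11: bank2 6->8 [CONFLICT]
step 12: bank2 8->5 [CONFLICT]
step 13: bank0 4->4 [HIT]
step 14: bank0 4->4 [HIT]

TRACE = E,H,C,H,E,H,C,C,H,H,H,C,C,H,H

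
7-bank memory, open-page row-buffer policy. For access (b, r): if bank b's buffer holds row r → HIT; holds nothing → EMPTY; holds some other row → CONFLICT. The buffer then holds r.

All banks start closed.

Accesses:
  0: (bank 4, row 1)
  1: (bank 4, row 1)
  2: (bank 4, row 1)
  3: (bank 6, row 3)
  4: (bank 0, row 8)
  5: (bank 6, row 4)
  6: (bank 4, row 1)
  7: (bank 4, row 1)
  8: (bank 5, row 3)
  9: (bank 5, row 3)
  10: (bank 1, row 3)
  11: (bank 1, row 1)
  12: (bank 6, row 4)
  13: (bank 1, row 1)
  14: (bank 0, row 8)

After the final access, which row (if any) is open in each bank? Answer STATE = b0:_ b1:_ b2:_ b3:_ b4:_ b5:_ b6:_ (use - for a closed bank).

  [0] b4 r1: no row ⇒ E
  [1] b4 r1: had r1 ⇒ H
  [2] b4 r1: had r1 ⇒ H
  [3] b6 r3: no row ⇒ E
  [4] b0 r8: no row ⇒ E
  [5] b6 r4: had r3 ⇒ C
  [6] b4 r1: had r1 ⇒ H
  [7] b4 r1: had r1 ⇒ H
  [8] b5 r3: no row ⇒ E
  [9] b5 r3: had r3 ⇒ H
  [10] b1 r3: no row ⇒ E
  [11] b1 r1: had r3 ⇒ C
  [12] b6 r4: had r4 ⇒ H
  [13] b1 r1: had r1 ⇒ H
  [14] b0 r8: had r8 ⇒ H

STATE = b0:8 b1:1 b2:- b3:- b4:1 b5:3 b6:4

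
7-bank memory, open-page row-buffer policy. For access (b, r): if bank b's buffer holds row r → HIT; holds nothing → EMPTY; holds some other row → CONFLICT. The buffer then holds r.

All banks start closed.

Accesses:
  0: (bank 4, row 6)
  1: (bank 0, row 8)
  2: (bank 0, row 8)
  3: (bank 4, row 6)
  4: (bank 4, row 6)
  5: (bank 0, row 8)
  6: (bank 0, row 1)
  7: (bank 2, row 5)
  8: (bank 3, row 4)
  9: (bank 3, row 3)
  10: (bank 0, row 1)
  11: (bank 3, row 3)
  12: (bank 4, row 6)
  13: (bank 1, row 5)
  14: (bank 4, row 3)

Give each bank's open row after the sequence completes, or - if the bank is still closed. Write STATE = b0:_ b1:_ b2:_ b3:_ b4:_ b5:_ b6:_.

STATE = b0:1 b1:5 b2:5 b3:3 b4:3 b5:- b6:-

step 0: bank4 None->6 [EMPTY]
step 1: bank0 None->8 [EMPTY]
step 2: bank0 8->8 [HIT]
step 3: bank4 6->6 [HIT]
step 4: bank4 6->6 [HIT]
step 5: bank0 8->8 [HIT]
step 6: bank0 8->1 [CONFLICT]
step 7: bank2 None->5 [EMPTY]
step 8: bank3 None->4 [EMPTY]
step 9: bank3 4->3 [CONFLICT]
step 10: bank0 1->1 [HIT]
step 11: bank3 3->3 [HIT]
step 12: bank4 6->6 [HIT]
step 13: bank1 None->5 [EMPTY]
step 14: bank4 6->3 [CONFLICT]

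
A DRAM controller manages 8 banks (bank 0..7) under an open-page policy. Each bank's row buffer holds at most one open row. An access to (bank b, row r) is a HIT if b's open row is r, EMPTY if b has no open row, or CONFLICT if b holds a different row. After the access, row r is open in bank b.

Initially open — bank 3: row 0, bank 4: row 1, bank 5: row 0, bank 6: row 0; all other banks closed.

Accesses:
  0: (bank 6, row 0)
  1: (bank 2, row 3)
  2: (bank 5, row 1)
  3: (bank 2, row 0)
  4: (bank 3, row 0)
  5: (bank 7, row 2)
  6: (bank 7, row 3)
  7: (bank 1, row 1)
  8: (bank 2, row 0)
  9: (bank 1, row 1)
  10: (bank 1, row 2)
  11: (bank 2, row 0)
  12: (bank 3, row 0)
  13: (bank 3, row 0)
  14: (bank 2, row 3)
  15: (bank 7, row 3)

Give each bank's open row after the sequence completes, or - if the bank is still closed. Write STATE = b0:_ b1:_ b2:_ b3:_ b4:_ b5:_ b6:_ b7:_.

#0 (6,0) H  (was 0)
#1 (2,3) E
#2 (5,1) C  (was 0)
#3 (2,0) C  (was 3)
#4 (3,0) H  (was 0)
#5 (7,2) E
#6 (7,3) C  (was 2)
#7 (1,1) E
#8 (2,0) H  (was 0)
#9 (1,1) H  (was 1)
#10 (1,2) C  (was 1)
#11 (2,0) H  (was 0)
#12 (3,0) H  (was 0)
#13 (3,0) H  (was 0)
#14 (2,3) C  (was 0)
#15 (7,3) H  (was 3)

STATE = b0:- b1:2 b2:3 b3:0 b4:1 b5:1 b6:0 b7:3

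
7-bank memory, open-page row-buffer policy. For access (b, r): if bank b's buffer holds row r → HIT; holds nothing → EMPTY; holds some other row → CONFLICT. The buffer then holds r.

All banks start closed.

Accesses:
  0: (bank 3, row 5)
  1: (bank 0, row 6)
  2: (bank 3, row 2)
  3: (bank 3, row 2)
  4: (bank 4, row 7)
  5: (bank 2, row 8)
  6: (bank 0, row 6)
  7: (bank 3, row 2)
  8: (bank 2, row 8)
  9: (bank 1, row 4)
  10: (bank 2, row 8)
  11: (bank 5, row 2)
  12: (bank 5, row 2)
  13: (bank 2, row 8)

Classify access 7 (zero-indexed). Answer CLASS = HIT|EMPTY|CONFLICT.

CLASS = HIT

  [0] b3 r5: no row ⇒ E
  [1] b0 r6: no row ⇒ E
  [2] b3 r2: had r5 ⇒ C
  [3] b3 r2: had r2 ⇒ H
  [4] b4 r7: no row ⇒ E
  [5] b2 r8: no row ⇒ E
  [6] b0 r6: had r6 ⇒ H
  [7] b3 r2: had r2 ⇒ H
  [8] b2 r8: had r8 ⇒ H
  [9] b1 r4: no row ⇒ E
  [10] b2 r8: had r8 ⇒ H
  [11] b5 r2: no row ⇒ E
  [12] b5 r2: had r2 ⇒ H
  [13] b2 r8: had r8 ⇒ H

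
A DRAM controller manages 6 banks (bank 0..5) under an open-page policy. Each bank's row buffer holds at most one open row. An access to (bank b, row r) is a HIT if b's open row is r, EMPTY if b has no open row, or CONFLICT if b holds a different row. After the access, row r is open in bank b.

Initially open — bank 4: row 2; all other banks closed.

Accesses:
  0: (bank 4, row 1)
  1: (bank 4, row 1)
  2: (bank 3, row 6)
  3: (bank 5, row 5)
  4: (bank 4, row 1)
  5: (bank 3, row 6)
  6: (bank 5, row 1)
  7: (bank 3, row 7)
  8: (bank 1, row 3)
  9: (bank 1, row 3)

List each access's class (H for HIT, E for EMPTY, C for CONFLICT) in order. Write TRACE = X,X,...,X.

0: bank 4 row 1 — prev 2 → CONFLICT
1: bank 4 row 1 — prev 1 → HIT
2: bank 3 row 6 — prev None → EMPTY
3: bank 5 row 5 — prev None → EMPTY
4: bank 4 row 1 — prev 1 → HIT
5: bank 3 row 6 — prev 6 → HIT
6: bank 5 row 1 — prev 5 → CONFLICT
7: bank 3 row 7 — prev 6 → CONFLICT
8: bank 1 row 3 — prev None → EMPTY
9: bank 1 row 3 — prev 3 → HIT

TRACE = C,H,E,E,H,H,C,C,E,H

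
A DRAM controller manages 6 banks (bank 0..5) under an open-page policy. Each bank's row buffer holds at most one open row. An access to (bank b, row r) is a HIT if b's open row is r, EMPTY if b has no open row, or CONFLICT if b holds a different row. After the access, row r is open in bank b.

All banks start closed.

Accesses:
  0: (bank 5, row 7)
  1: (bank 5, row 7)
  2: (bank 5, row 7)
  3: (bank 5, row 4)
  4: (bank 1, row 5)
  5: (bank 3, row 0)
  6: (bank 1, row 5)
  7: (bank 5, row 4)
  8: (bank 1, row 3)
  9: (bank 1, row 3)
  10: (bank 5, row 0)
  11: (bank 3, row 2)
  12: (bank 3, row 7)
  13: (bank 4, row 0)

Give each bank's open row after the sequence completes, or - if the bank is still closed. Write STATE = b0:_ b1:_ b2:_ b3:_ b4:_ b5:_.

0: bank 5 row 7 — prev None → EMPTY
1: bank 5 row 7 — prev 7 → HIT
2: bank 5 row 7 — prev 7 → HIT
3: bank 5 row 4 — prev 7 → CONFLICT
4: bank 1 row 5 — prev None → EMPTY
5: bank 3 row 0 — prev None → EMPTY
6: bank 1 row 5 — prev 5 → HIT
7: bank 5 row 4 — prev 4 → HIT
8: bank 1 row 3 — prev 5 → CONFLICT
9: bank 1 row 3 — prev 3 → HIT
10: bank 5 row 0 — prev 4 → CONFLICT
11: bank 3 row 2 — prev 0 → CONFLICT
12: bank 3 row 7 — prev 2 → CONFLICT
13: bank 4 row 0 — prev None → EMPTY

STATE = b0:- b1:3 b2:- b3:7 b4:0 b5:0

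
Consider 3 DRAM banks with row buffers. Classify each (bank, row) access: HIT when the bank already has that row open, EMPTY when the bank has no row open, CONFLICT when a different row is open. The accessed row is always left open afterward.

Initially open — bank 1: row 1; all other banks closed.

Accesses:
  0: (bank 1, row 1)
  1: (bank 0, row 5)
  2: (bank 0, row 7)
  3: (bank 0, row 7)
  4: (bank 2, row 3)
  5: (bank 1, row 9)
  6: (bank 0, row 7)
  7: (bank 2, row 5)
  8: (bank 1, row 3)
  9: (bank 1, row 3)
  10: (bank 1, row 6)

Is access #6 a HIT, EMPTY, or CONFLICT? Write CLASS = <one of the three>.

CLASS = HIT

step 0: bank1 1->1 [HIT]
step 1: bank0 None->5 [EMPTY]
step 2: bank0 5->7 [CONFLICT]
step 3: bank0 7->7 [HIT]
step 4: bank2 None->3 [EMPTY]
step 5: bank1 1->9 [CONFLICT]
step 6: bank0 7->7 [HIT]
step 7: bank2 3->5 [CONFLICT]
step 8: bank1 9->3 [CONFLICT]
step 9: bank1 3->3 [HIT]
step 10: bank1 3->6 [CONFLICT]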